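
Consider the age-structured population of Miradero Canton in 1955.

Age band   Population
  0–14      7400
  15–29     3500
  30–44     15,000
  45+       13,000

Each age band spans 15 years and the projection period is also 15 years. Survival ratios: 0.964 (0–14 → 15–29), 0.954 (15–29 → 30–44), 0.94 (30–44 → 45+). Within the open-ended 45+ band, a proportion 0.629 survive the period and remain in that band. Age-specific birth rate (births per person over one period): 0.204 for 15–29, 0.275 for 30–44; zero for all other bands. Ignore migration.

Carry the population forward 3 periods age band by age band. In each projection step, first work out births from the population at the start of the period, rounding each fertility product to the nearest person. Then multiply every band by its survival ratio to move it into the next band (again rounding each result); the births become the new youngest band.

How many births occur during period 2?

2373

Period 1.
Births: 3500 × 0.204 = 714, 15000 × 0.275 = 4125 — total 4839
15–29: 7400 × 0.964 = 7134
30–44: 3500 × 0.954 = 3339
45+: 15000 × 0.94 + 13000 × 0.629 = 14100 + 8177 = 22277
Giving 4839 / 7134 / 3339 / 22277.
Period 2.
Births: 7134 × 0.204 = 1455, 3339 × 0.275 = 918 — total 2373
15–29: 4839 × 0.964 = 4665
30–44: 7134 × 0.954 = 6806
45+: 3339 × 0.94 + 22277 × 0.629 = 3139 + 14012 = 17151
Giving 2373 / 4665 / 6806 / 17151.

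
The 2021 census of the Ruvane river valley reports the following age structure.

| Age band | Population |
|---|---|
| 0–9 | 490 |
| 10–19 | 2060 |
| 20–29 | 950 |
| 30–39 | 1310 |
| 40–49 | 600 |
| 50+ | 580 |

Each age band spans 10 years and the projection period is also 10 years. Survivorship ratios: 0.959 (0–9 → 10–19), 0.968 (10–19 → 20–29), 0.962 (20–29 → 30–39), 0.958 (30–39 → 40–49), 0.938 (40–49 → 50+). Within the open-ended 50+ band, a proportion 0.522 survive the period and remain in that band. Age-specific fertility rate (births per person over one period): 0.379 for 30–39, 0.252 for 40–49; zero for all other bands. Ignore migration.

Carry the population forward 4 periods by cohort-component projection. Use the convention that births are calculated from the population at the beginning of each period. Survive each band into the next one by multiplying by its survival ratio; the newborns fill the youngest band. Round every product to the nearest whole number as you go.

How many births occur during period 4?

629

Period 1:
Births: 1310 × 0.379 = 496, 600 × 0.252 = 151 — total 647
10–19: 490 × 0.959 = 470
20–29: 2060 × 0.968 = 1994
30–39: 950 × 0.962 = 914
40–49: 1310 × 0.958 = 1255
50+: 600 × 0.938 + 580 × 0.522 = 563 + 303 = 866
→ [647, 470, 1994, 914, 1255, 866]
Period 2:
Births: 914 × 0.379 = 346, 1255 × 0.252 = 316 — total 662
10–19: 647 × 0.959 = 620
20–29: 470 × 0.968 = 455
30–39: 1994 × 0.962 = 1918
40–49: 914 × 0.958 = 876
50+: 1255 × 0.938 + 866 × 0.522 = 1177 + 452 = 1629
→ [662, 620, 455, 1918, 876, 1629]
Period 3:
Births: 1918 × 0.379 = 727, 876 × 0.252 = 221 — total 948
10–19: 662 × 0.959 = 635
20–29: 620 × 0.968 = 600
30–39: 455 × 0.962 = 438
40–49: 1918 × 0.958 = 1837
50+: 876 × 0.938 + 1629 × 0.522 = 822 + 850 = 1672
→ [948, 635, 600, 438, 1837, 1672]
Period 4:
Births: 438 × 0.379 = 166, 1837 × 0.252 = 463 — total 629
10–19: 948 × 0.959 = 909
20–29: 635 × 0.968 = 615
30–39: 600 × 0.962 = 577
40–49: 438 × 0.958 = 420
50+: 1837 × 0.938 + 1672 × 0.522 = 1723 + 873 = 2596
→ [629, 909, 615, 577, 420, 2596]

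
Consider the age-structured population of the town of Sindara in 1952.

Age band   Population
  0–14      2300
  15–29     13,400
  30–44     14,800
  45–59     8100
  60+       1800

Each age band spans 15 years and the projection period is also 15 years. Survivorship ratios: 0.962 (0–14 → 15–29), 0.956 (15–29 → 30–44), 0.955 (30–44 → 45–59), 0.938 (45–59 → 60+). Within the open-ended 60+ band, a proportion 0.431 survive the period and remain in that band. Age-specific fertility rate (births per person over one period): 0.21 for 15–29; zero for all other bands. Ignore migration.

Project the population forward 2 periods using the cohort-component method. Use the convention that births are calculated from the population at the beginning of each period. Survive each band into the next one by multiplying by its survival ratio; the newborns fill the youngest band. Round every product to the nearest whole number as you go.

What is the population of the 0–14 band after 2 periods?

465

[period 1]
Births: 13400 * 0.21 = 2814
15–29: 2300 * 0.962 = 2213
30–44: 13400 * 0.956 = 12810
45–59: 14800 * 0.955 = 14134
60+: 8100 * 0.938 + 1800 * 0.431 = 7598 + 776 = 8374
Giving 2814 / 2213 / 12810 / 14134 / 8374.
[period 2]
Births: 2213 * 0.21 = 465
15–29: 2814 * 0.962 = 2707
30–44: 2213 * 0.956 = 2116
45–59: 12810 * 0.955 = 12234
60+: 14134 * 0.938 + 8374 * 0.431 = 13258 + 3609 = 16867
Giving 465 / 2707 / 2116 / 12234 / 16867.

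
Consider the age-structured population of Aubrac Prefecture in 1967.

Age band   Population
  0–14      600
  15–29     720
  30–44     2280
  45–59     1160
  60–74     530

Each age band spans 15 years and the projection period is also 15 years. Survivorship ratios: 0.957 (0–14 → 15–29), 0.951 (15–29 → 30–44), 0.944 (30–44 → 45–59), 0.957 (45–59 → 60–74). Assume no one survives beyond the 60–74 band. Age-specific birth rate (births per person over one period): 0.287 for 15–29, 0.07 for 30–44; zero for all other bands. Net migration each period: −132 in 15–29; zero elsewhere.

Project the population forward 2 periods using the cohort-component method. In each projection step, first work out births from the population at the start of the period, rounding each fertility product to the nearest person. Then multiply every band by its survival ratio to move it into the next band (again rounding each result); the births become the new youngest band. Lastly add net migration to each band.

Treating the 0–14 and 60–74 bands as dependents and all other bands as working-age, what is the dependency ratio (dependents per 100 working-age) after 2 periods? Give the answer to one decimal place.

Period 1.
Births: 720 × 0.287 = 207, 2280 × 0.07 = 160 ⇒ total 367
15–29: 600 × 0.957 = 574
30–44: 720 × 0.951 = 685
45–59: 2280 × 0.944 = 2152
60–74: 1160 × 0.957 = 1110
Net migration: 15–29 − 132 → 442
End of period: [367, 442, 685, 2152, 1110]
Period 2.
Births: 442 × 0.287 = 127, 685 × 0.07 = 48 ⇒ total 175
15–29: 367 × 0.957 = 351
30–44: 442 × 0.951 = 420
45–59: 685 × 0.944 = 647
60–74: 2152 × 0.957 = 2059
Net migration: 15–29 − 132 → 219
End of period: [175, 219, 420, 647, 2059]
Dependents (band 0–14 + band 60–74) = 175 + 2059 = 2234; working-age = 1286; ratio = 2234/1286 × 100 = 173.7

173.7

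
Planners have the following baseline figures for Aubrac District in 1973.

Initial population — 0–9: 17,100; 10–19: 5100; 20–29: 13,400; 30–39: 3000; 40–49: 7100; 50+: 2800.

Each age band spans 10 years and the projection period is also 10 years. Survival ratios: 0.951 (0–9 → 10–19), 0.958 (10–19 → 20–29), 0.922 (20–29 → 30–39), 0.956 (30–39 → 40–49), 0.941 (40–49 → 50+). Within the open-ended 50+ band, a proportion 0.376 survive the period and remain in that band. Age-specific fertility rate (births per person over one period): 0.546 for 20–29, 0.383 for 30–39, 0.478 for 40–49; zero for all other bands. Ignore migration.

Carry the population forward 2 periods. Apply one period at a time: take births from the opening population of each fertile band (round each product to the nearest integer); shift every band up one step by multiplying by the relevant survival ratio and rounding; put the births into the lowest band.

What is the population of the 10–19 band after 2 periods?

11278

Call the groups 1 to 6, youngest first.
Period 1.
Births: 13400 * 0.546 = 7316 ; 3000 * 0.383 = 1149 ; 7100 * 0.478 = 3394 → total 11859
Group 2: 17100 * 0.951 = 16262
Group 3: 5100 * 0.958 = 4886
Group 4: 13400 * 0.922 = 12355
Group 5: 3000 * 0.956 = 2868
Group 6: 7100 * 0.941 + 2800 * 0.376 = 6681 + 1053 = 7734
Population now: 0–9=11859, 10–19=16262, 20–29=4886, 30–39=12355, 40–49=2868, 50+=7734
Period 2.
Births: 4886 * 0.546 = 2668 ; 12355 * 0.383 = 4732 ; 2868 * 0.478 = 1371 → total 8771
Group 2: 11859 * 0.951 = 11278
Group 3: 16262 * 0.958 = 15579
Group 4: 4886 * 0.922 = 4505
Group 5: 12355 * 0.956 = 11811
Group 6: 2868 * 0.941 + 7734 * 0.376 = 2699 + 2908 = 5607
Population now: 0–9=8771, 10–19=11278, 20–29=15579, 30–39=4505, 40–49=11811, 50+=5607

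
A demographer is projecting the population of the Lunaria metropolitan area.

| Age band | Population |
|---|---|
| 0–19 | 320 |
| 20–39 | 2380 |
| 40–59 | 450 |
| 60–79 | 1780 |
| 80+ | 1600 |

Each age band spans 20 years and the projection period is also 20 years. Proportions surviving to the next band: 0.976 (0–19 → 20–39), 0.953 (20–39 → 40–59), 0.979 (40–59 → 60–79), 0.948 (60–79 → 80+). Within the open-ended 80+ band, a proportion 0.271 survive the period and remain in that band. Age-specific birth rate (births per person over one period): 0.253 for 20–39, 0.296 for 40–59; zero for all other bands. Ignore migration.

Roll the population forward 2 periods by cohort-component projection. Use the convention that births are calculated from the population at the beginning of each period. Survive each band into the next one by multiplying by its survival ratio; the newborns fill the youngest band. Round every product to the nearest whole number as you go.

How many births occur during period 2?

750

Let group 1 be 0–19 through group 5 = 80+.
Period 1:
Births: 2380 × 0.253 = 602, 450 × 0.296 = 133 — total 735
Group 2: 320 × 0.976 = 312
Group 3: 2380 × 0.953 = 2268
Group 4: 450 × 0.979 = 441
Group 5: 1780 × 0.948 + 1600 × 0.271 = 1687 + 434 = 2121
→ [735, 312, 2268, 441, 2121]
Period 2:
Births: 312 × 0.253 = 79, 2268 × 0.296 = 671 — total 750
Group 2: 735 × 0.976 = 717
Group 3: 312 × 0.953 = 297
Group 4: 2268 × 0.979 = 2220
Group 5: 441 × 0.948 + 2121 × 0.271 = 418 + 575 = 993
→ [750, 717, 297, 2220, 993]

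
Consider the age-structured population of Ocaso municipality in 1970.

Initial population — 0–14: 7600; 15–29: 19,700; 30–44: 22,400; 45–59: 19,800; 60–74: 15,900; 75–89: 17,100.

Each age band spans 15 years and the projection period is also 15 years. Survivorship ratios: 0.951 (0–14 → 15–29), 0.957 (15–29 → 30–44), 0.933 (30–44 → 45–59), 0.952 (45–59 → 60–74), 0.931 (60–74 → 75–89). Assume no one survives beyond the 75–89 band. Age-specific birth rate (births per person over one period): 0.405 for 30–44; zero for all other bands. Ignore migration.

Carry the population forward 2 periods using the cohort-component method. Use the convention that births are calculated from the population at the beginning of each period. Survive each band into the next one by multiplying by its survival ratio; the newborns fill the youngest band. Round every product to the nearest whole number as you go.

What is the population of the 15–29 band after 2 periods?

Let group 1 be 0–14 through group 6 = 75–89.
Period 1:
Births: 22400 * 0.405 = 9072
Group 2: 7600 * 0.951 = 7228
Group 3: 19700 * 0.957 = 18853
Group 4: 22400 * 0.933 = 20899
Group 5: 19800 * 0.952 = 18850
Group 6: 15900 * 0.931 = 14803
→ [9072, 7228, 18853, 20899, 18850, 14803]
Period 2:
Births: 18853 * 0.405 = 7635
Group 2: 9072 * 0.951 = 8627
Group 3: 7228 * 0.957 = 6917
Group 4: 18853 * 0.933 = 17590
Group 5: 20899 * 0.952 = 19896
Group 6: 18850 * 0.931 = 17549
→ [7635, 8627, 6917, 17590, 19896, 17549]

8627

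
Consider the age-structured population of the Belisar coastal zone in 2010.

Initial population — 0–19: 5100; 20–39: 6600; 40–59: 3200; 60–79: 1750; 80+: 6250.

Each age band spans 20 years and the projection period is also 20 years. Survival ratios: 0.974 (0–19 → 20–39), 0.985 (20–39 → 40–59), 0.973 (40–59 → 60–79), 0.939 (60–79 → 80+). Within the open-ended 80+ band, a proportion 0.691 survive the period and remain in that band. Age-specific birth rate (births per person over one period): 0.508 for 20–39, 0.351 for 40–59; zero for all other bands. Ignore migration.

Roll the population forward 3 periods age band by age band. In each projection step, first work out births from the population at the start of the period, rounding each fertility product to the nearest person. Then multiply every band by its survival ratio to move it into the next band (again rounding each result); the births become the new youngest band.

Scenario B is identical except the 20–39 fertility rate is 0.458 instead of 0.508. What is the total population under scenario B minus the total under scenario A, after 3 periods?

-925

Let group 1 be 0–19 through group 5 = 80+.
Period 1.
Births: 6600 * 0.508 = 3353, 3200 * 0.351 = 1123 → 4476
Group 2: 5100 * 0.974 = 4967
Group 3: 6600 * 0.985 = 6501
Group 4: 3200 * 0.973 = 3114
Group 5: 1750 * 0.939 + 6250 * 0.691 = 1643 + 4319 = 5962
Giving 4476 / 4967 / 6501 / 3114 / 5962.
Period 2.
Births: 4967 * 0.508 = 2523, 6501 * 0.351 = 2282 → 4805
Group 2: 4476 * 0.974 = 4360
Group 3: 4967 * 0.985 = 4892
Group 4: 6501 * 0.973 = 6325
Group 5: 3114 * 0.939 + 5962 * 0.691 = 2924 + 4120 = 7044
Giving 4805 / 4360 / 4892 / 6325 / 7044.
Period 3.
Births: 4360 * 0.508 = 2215, 4892 * 0.351 = 1717 → 3932
Group 2: 4805 * 0.974 = 4680
Group 3: 4360 * 0.985 = 4295
Group 4: 4892 * 0.973 = 4760
Group 5: 6325 * 0.939 + 7044 * 0.691 = 5939 + 4867 = 10806
Giving 3932 / 4680 / 4295 / 4760 / 10806.
Scenario A total after 3 periods: 28473
Scenario B projection —
Period 1.
Births: 6600 * 0.458 = 3023, 3200 * 0.351 = 1123 → 4146
Group 2: 5100 * 0.974 = 4967
Group 3: 6600 * 0.985 = 6501
Group 4: 3200 * 0.973 = 3114
Group 5: 1750 * 0.939 + 6250 * 0.691 = 1643 + 4319 = 5962
Giving 4146 / 4967 / 6501 / 3114 / 5962.
Period 2.
Births: 4967 * 0.458 = 2275, 6501 * 0.351 = 2282 → 4557
Group 2: 4146 * 0.974 = 4038
Group 3: 4967 * 0.985 = 4892
Group 4: 6501 * 0.973 = 6325
Group 5: 3114 * 0.939 + 5962 * 0.691 = 2924 + 4120 = 7044
Giving 4557 / 4038 / 4892 / 6325 / 7044.
Period 3.
Births: 4038 * 0.458 = 1849, 4892 * 0.351 = 1717 → 3566
Group 2: 4557 * 0.974 = 4439
Group 3: 4038 * 0.985 = 3977
Group 4: 4892 * 0.973 = 4760
Group 5: 6325 * 0.939 + 7044 * 0.691 = 5939 + 4867 = 10806
Giving 3566 / 4439 / 3977 / 4760 / 10806.
Scenario B total after 3 periods: 27548
Difference B − A = 27548 − 28473 = -925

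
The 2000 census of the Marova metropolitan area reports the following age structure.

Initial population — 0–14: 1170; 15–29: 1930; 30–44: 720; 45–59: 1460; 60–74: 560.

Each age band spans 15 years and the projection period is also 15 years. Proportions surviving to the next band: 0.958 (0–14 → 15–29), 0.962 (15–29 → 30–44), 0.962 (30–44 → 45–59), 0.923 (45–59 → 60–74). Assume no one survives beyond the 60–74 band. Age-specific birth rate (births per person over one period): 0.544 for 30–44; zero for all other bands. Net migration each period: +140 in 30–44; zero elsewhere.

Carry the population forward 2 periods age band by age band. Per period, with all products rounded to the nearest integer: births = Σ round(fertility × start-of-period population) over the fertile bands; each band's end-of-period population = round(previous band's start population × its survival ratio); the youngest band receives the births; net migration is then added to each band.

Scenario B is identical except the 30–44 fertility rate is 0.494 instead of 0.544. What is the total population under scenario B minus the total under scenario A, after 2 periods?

-134

Let band 1 be 0–14 through band 5 = 60–74.
[period 1]
Births: 720 × 0.544 = 392
Band 2: 1170 × 0.958 = 1121
Band 3: 1930 × 0.962 = 1857
Band 4: 720 × 0.962 = 693
Band 5: 1460 × 0.923 = 1348
Net migration: Band 3 + 140 → 1997
Giving 392 / 1121 / 1997 / 693 / 1348.
[period 2]
Births: 1997 × 0.544 = 1086
Band 2: 392 × 0.958 = 376
Band 3: 1121 × 0.962 = 1078
Band 4: 1997 × 0.962 = 1921
Band 5: 693 × 0.923 = 640
Net migration: Band 3 + 140 → 1218
Giving 1086 / 376 / 1218 / 1921 / 640.
Scenario A total after 2 periods: 5241
Scenario B projection —
[period 1]
Births: 720 × 0.494 = 356
Band 2: 1170 × 0.958 = 1121
Band 3: 1930 × 0.962 = 1857
Band 4: 720 × 0.962 = 693
Band 5: 1460 × 0.923 = 1348
Net migration: Band 3 + 140 → 1997
Giving 356 / 1121 / 1997 / 693 / 1348.
[period 2]
Births: 1997 × 0.494 = 987
Band 2: 356 × 0.958 = 341
Band 3: 1121 × 0.962 = 1078
Band 4: 1997 × 0.962 = 1921
Band 5: 693 × 0.923 = 640
Net migration: Band 3 + 140 → 1218
Giving 987 / 341 / 1218 / 1921 / 640.
Scenario B total after 2 periods: 5107
Difference B − A = 5107 − 5241 = -134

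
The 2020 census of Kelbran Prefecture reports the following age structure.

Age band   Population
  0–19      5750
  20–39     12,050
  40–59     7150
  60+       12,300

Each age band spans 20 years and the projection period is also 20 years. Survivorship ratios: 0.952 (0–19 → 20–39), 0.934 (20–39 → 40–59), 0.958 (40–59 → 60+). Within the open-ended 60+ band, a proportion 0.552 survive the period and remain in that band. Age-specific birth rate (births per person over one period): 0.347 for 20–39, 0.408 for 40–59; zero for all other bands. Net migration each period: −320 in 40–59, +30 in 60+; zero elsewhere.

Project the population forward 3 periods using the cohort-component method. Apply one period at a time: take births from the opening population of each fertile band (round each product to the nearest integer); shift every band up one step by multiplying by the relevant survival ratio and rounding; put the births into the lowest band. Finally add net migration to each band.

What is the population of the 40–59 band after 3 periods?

(Groups numbered youngest = 1 to oldest = 4.)
[period 1]
Births: 12050 × 0.347 = 4181  |  7150 × 0.408 = 2917 ⇒ total 7098
Group 2: 5750 × 0.952 = 5474
Group 3: 12050 × 0.934 = 11255
Group 4: 7150 × 0.958 + 12300 × 0.552 = 6850 + 6790 = 13640
Net migration: Group 3 − 320 → 10935; Group 4 + 30 → 13670
Giving 7098 / 5474 / 10935 / 13670.
[period 2]
Births: 5474 × 0.347 = 1899  |  10935 × 0.408 = 4461 ⇒ total 6360
Group 2: 7098 × 0.952 = 6757
Group 3: 5474 × 0.934 = 5113
Group 4: 10935 × 0.958 + 13670 × 0.552 = 10476 + 7546 = 18022
Net migration: Group 3 − 320 → 4793; Group 4 + 30 → 18052
Giving 6360 / 6757 / 4793 / 18052.
[period 3]
Births: 6757 × 0.347 = 2345  |  4793 × 0.408 = 1956 ⇒ total 4301
Group 2: 6360 × 0.952 = 6055
Group 3: 6757 × 0.934 = 6311
Group 4: 4793 × 0.958 + 18052 × 0.552 = 4592 + 9965 = 14557
Net migration: Group 3 − 320 → 5991; Group 4 + 30 → 14587
Giving 4301 / 6055 / 5991 / 14587.

5991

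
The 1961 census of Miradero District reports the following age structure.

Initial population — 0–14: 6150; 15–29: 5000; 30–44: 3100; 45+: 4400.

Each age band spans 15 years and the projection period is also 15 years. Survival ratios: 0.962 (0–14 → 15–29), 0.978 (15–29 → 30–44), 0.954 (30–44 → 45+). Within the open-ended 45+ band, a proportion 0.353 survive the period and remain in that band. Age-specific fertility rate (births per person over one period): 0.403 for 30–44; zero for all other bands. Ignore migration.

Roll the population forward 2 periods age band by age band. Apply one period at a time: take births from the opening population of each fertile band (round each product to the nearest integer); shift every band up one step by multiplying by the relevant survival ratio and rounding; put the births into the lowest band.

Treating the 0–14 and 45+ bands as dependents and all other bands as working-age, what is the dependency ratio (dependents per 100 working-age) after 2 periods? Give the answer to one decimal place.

117.7

Numbering the bands 1..4 from youngest to oldest:
Period 1:
Births: 3100 * 0.403 = 1249
Band 2: 6150 * 0.962 = 5916
Band 3: 5000 * 0.978 = 4890
Band 4: 3100 * 0.954 + 4400 * 0.353 = 2957 + 1553 = 4510
→ [1249, 5916, 4890, 4510]
Period 2:
Births: 4890 * 0.403 = 1971
Band 2: 1249 * 0.962 = 1202
Band 3: 5916 * 0.978 = 5786
Band 4: 4890 * 0.954 + 4510 * 0.353 = 4665 + 1592 = 6257
→ [1971, 1202, 5786, 6257]
Dependents (band 0–14 + band 45+) = 1971 + 6257 = 8228; working-age = 6988; ratio = 8228/6988 × 100 = 117.7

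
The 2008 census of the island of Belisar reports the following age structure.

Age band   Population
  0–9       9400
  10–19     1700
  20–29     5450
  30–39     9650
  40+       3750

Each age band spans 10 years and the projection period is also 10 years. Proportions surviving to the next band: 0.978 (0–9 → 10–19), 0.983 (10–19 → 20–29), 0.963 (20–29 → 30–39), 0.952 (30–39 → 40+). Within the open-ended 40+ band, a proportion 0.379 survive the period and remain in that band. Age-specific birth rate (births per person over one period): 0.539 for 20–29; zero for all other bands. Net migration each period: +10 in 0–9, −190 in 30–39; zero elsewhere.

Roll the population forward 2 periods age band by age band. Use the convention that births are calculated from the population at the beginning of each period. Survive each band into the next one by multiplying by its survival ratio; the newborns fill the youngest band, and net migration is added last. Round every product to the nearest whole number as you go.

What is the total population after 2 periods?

23085

Period 1:
Births: 5450 * 0.539 = 2938
10–19: 9400 * 0.978 = 9193
20–29: 1700 * 0.983 = 1671
30–39: 5450 * 0.963 = 5248
40+: 9650 * 0.952 + 3750 * 0.379 = 9187 + 1421 = 10608
Net migration: 0–9 + 10 → 2948; 30–39 − 190 → 5058
→ [2948, 9193, 1671, 5058, 10608]
Period 2:
Births: 1671 * 0.539 = 901
10–19: 2948 * 0.978 = 2883
20–29: 9193 * 0.983 = 9037
30–39: 1671 * 0.963 = 1609
40+: 5058 * 0.952 + 10608 * 0.379 = 4815 + 4020 = 8835
Net migration: 0–9 + 10 → 911; 30–39 − 190 → 1419
→ [911, 2883, 9037, 1419, 8835]
Total after period 2: 911 + 2883 + 9037 + 1419 + 8835 = 23085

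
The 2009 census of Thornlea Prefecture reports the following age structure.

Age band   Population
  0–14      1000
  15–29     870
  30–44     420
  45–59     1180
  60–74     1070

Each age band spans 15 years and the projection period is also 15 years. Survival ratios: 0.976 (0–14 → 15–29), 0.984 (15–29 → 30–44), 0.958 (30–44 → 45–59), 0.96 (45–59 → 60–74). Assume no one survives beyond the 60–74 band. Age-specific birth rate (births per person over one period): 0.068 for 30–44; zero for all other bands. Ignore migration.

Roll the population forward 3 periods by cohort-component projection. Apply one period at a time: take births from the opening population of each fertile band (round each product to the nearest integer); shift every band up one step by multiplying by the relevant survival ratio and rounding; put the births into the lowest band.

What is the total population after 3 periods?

Let band 1 be 0–14 through band 5 = 60–74.
Period 1:
Births: 420 × 0.068 = 29
Band 2: 1000 × 0.976 = 976
Band 3: 870 × 0.984 = 856
Band 4: 420 × 0.958 = 402
Band 5: 1180 × 0.96 = 1133
Population now: 0–14=29, 15–29=976, 30–44=856, 45–59=402, 60–74=1133
Period 2:
Births: 856 × 0.068 = 58
Band 2: 29 × 0.976 = 28
Band 3: 976 × 0.984 = 960
Band 4: 856 × 0.958 = 820
Band 5: 402 × 0.96 = 386
Population now: 0–14=58, 15–29=28, 30–44=960, 45–59=820, 60–74=386
Period 3:
Births: 960 × 0.068 = 65
Band 2: 58 × 0.976 = 57
Band 3: 28 × 0.984 = 28
Band 4: 960 × 0.958 = 920
Band 5: 820 × 0.96 = 787
Population now: 0–14=65, 15–29=57, 30–44=28, 45–59=920, 60–74=787
Total after period 3: 65 + 57 + 28 + 920 + 787 = 1857

1857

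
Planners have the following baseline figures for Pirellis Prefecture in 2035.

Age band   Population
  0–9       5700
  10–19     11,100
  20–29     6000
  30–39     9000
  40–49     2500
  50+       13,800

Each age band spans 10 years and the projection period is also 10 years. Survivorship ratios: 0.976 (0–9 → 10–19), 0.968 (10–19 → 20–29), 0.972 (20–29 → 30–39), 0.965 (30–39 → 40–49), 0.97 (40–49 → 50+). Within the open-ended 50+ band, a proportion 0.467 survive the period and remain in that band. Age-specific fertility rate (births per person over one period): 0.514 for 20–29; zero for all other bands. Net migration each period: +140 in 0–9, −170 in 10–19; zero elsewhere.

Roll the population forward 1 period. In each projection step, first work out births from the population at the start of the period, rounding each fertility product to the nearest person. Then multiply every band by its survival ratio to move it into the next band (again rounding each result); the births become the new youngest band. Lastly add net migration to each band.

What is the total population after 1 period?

42749

After projecting period 1:
Births: 6000 × 0.514 = 3084
10–19: 5700 × 0.976 = 5563
20–29: 11100 × 0.968 = 10745
30–39: 6000 × 0.972 = 5832
40–49: 9000 × 0.965 = 8685
50+: 2500 × 0.97 + 13800 × 0.467 = 2425 + 6445 = 8870
Net migration: 0–9 + 140 → 3224; 10–19 − 170 → 5393
End of period: [3224, 5393, 10745, 5832, 8685, 8870]
Total after period 1: 3224 + 5393 + 10745 + 5832 + 8685 + 8870 = 42749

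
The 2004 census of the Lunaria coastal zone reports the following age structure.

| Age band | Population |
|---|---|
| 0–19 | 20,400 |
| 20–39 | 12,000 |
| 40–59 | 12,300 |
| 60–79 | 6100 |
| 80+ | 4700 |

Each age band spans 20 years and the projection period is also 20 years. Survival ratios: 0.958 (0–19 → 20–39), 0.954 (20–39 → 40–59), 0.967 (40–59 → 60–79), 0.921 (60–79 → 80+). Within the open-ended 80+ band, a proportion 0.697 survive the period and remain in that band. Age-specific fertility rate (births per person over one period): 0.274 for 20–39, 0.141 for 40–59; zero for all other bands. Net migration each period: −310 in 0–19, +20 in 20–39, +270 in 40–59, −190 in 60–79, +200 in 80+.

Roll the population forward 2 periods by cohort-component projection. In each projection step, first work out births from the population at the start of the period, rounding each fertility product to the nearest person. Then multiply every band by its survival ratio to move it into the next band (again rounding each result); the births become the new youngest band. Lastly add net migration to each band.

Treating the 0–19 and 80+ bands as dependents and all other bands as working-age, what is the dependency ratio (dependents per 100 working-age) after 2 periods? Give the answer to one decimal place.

(Groups numbered youngest = 1 to oldest = 5.)
After projecting period 1:
Births: 12000 × 0.274 = 3288, 12300 × 0.141 = 1734 → 5022
Group 2: 20400 × 0.958 = 19543
Group 3: 12000 × 0.954 = 11448
Group 4: 12300 × 0.967 = 11894
Group 5: 6100 × 0.921 + 4700 × 0.697 = 5618 + 3276 = 8894
Net migration: Group 1 − 310 → 4712; Group 2 + 20 → 19563; Group 3 + 270 → 11718; Group 4 − 190 → 11704; Group 5 + 200 → 9094
End of period: [4712, 19563, 11718, 11704, 9094]
After projecting period 2:
Births: 19563 × 0.274 = 5360, 11718 × 0.141 = 1652 → 7012
Group 2: 4712 × 0.958 = 4514
Group 3: 19563 × 0.954 = 18663
Group 4: 11718 × 0.967 = 11331
Group 5: 11704 × 0.921 + 9094 × 0.697 = 10779 + 6339 = 17118
Net migration: Group 1 − 310 → 6702; Group 2 + 20 → 4534; Group 3 + 270 → 18933; Group 4 − 190 → 11141; Group 5 + 200 → 17318
End of period: [6702, 4534, 18933, 11141, 17318]
Dependents (band 0–19 + band 80+) = 6702 + 17318 = 24020; working-age = 34608; ratio = 24020/34608 × 100 = 69.4

69.4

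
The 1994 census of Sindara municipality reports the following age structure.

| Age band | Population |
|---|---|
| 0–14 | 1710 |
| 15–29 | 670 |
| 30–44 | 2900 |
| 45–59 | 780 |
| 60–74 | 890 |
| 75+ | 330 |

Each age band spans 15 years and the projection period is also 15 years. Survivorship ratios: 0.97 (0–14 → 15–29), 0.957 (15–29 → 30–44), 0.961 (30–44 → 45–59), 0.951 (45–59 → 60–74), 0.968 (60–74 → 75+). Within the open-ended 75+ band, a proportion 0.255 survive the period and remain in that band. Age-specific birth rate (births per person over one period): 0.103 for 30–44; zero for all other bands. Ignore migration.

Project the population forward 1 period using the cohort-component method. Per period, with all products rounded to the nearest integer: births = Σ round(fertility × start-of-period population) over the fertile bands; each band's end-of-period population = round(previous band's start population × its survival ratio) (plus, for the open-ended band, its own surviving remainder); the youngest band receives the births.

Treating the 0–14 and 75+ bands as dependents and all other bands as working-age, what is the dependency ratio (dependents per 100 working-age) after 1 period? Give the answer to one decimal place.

21.4

(Bands numbered youngest = 1 to oldest = 6.)
Period 1:
Births: 2900 * 0.103 = 299
Band 2: 1710 * 0.97 = 1659
Band 3: 670 * 0.957 = 641
Band 4: 2900 * 0.961 = 2787
Band 5: 780 * 0.951 = 742
Band 6: 890 * 0.968 + 330 * 0.255 = 862 + 84 = 946
End of period: [299, 1659, 641, 2787, 742, 946]
Dependents (band 0–14 + band 75+) = 299 + 946 = 1245; working-age = 5829; ratio = 1245/5829 × 100 = 21.4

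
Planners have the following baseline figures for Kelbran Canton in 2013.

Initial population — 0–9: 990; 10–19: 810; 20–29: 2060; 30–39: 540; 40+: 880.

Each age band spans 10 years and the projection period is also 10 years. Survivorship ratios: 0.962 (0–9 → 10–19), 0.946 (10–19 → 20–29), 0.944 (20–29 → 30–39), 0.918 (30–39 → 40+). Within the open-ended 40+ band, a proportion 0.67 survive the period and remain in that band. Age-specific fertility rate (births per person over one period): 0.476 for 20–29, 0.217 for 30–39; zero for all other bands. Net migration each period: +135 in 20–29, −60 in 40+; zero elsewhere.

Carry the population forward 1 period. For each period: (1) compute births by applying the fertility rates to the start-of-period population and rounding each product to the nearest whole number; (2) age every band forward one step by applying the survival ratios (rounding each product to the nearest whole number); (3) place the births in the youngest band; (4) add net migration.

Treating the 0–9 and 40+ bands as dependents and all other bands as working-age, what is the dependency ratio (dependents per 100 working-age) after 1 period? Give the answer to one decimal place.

55.9

Let band 1 be 0–9 through band 5 = 40+.
After projecting period 1:
Births: 2060 × 0.476 = 981, 540 × 0.217 = 117 → 1098
Band 2: 990 × 0.962 = 952
Band 3: 810 × 0.946 = 766
Band 4: 2060 × 0.944 = 1945
Band 5: 540 × 0.918 + 880 × 0.67 = 496 + 590 = 1086
Net migration: Band 3 + 135 → 901; Band 5 − 60 → 1026
→ [1098, 952, 901, 1945, 1026]
Dependents (band 0–9 + band 40+) = 1098 + 1026 = 2124; working-age = 3798; ratio = 2124/3798 × 100 = 55.9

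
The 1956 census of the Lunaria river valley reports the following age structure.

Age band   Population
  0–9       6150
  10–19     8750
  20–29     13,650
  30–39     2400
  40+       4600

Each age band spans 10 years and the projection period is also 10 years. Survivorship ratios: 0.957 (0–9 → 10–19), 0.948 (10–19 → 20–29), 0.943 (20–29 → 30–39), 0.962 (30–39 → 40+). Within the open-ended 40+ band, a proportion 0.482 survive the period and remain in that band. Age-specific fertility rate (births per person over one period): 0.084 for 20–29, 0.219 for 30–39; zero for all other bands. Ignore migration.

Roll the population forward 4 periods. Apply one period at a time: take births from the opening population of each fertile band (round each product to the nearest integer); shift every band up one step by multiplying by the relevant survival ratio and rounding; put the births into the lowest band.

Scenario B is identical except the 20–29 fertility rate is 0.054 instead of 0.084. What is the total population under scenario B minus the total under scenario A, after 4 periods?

-803

Let group 1 be 0–9 through group 5 = 40+.
Period 1.
Births: 13650 × 0.084 = 1147  |  2400 × 0.219 = 526 ⇒ total 1673
Group 2: 6150 × 0.957 = 5886
Group 3: 8750 × 0.948 = 8295
Group 4: 13650 × 0.943 = 12872
Group 5: 2400 × 0.962 + 4600 × 0.482 = 2309 + 2217 = 4526
Giving 1673 / 5886 / 8295 / 12872 / 4526.
Period 2.
Births: 8295 × 0.084 = 697  |  12872 × 0.219 = 2819 ⇒ total 3516
Group 2: 1673 × 0.957 = 1601
Group 3: 5886 × 0.948 = 5580
Group 4: 8295 × 0.943 = 7822
Group 5: 12872 × 0.962 + 4526 × 0.482 = 12383 + 2182 = 14565
Giving 3516 / 1601 / 5580 / 7822 / 14565.
Period 3.
Births: 5580 × 0.084 = 469  |  7822 × 0.219 = 1713 ⇒ total 2182
Group 2: 3516 × 0.957 = 3365
Group 3: 1601 × 0.948 = 1518
Group 4: 5580 × 0.943 = 5262
Group 5: 7822 × 0.962 + 14565 × 0.482 = 7525 + 7020 = 14545
Giving 2182 / 3365 / 1518 / 5262 / 14545.
Period 4.
Births: 1518 × 0.084 = 128  |  5262 × 0.219 = 1152 ⇒ total 1280
Group 2: 2182 × 0.957 = 2088
Group 3: 3365 × 0.948 = 3190
Group 4: 1518 × 0.943 = 1431
Group 5: 5262 × 0.962 + 14545 × 0.482 = 5062 + 7011 = 12073
Giving 1280 / 2088 / 3190 / 1431 / 12073.
Scenario A total after 4 periods: 20062
Scenario B projection —
Period 1.
Births: 13650 × 0.054 = 737  |  2400 × 0.219 = 526 ⇒ total 1263
Group 2: 6150 × 0.957 = 5886
Group 3: 8750 × 0.948 = 8295
Group 4: 13650 × 0.943 = 12872
Group 5: 2400 × 0.962 + 4600 × 0.482 = 2309 + 2217 = 4526
Giving 1263 / 5886 / 8295 / 12872 / 4526.
Period 2.
Births: 8295 × 0.054 = 448  |  12872 × 0.219 = 2819 ⇒ total 3267
Group 2: 1263 × 0.957 = 1209
Group 3: 5886 × 0.948 = 5580
Group 4: 8295 × 0.943 = 7822
Group 5: 12872 × 0.962 + 4526 × 0.482 = 12383 + 2182 = 14565
Giving 3267 / 1209 / 5580 / 7822 / 14565.
Period 3.
Births: 5580 × 0.054 = 301  |  7822 × 0.219 = 1713 ⇒ total 2014
Group 2: 3267 × 0.957 = 3127
Group 3: 1209 × 0.948 = 1146
Group 4: 5580 × 0.943 = 5262
Group 5: 7822 × 0.962 + 14565 × 0.482 = 7525 + 7020 = 14545
Giving 2014 / 3127 / 1146 / 5262 / 14545.
Period 4.
Births: 1146 × 0.054 = 62  |  5262 × 0.219 = 1152 ⇒ total 1214
Group 2: 2014 × 0.957 = 1927
Group 3: 3127 × 0.948 = 2964
Group 4: 1146 × 0.943 = 1081
Group 5: 5262 × 0.962 + 14545 × 0.482 = 5062 + 7011 = 12073
Giving 1214 / 1927 / 2964 / 1081 / 12073.
Scenario B total after 4 periods: 19259
Difference B − A = 19259 − 20062 = -803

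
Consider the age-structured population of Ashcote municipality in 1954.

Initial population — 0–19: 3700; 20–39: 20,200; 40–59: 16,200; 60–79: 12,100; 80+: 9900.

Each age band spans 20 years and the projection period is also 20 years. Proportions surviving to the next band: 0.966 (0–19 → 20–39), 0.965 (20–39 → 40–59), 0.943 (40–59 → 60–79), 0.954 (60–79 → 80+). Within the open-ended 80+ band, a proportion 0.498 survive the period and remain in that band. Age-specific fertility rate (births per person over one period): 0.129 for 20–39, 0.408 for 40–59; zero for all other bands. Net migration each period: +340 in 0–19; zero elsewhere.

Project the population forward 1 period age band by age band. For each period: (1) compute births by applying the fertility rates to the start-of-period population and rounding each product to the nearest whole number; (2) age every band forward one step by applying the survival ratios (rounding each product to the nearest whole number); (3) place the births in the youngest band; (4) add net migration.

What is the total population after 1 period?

Let band 1 be 0–19 through band 5 = 80+.
[period 1]
Births: 20200 × 0.129 = 2606  |  16200 × 0.408 = 6610 → 9216
Band 2: 3700 × 0.966 = 3574
Band 3: 20200 × 0.965 = 19493
Band 4: 16200 × 0.943 = 15277
Band 5: 12100 × 0.954 + 9900 × 0.498 = 11543 + 4930 = 16473
Net migration: Band 1 + 340 → 9556
End of period: [9556, 3574, 19493, 15277, 16473]
Total after period 1: 9556 + 3574 + 19493 + 15277 + 16473 = 64373

64373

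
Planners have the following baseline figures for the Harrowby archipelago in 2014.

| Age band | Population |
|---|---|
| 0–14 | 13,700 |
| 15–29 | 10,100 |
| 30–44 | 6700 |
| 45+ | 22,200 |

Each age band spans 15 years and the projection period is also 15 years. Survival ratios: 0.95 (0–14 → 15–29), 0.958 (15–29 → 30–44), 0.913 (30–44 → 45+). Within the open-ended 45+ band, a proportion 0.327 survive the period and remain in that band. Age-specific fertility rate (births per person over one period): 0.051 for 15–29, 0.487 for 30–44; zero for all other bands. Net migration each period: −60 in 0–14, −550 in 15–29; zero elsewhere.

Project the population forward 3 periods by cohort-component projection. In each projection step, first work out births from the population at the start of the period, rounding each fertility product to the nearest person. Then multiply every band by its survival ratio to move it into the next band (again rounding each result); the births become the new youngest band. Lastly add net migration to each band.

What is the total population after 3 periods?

Period 1:
Births: 10100 × 0.051 = 515 ; 6700 × 0.487 = 3263 → 3778
15–29: 13700 × 0.95 = 13015
30–44: 10100 × 0.958 = 9676
45+: 6700 × 0.913 + 22200 × 0.327 = 6117 + 7259 = 13376
Net migration: 0–14 − 60 → 3718; 15–29 − 550 → 12465
→ [3718, 12465, 9676, 13376]
Period 2:
Births: 12465 × 0.051 = 636 ; 9676 × 0.487 = 4712 → 5348
15–29: 3718 × 0.95 = 3532
30–44: 12465 × 0.958 = 11941
45+: 9676 × 0.913 + 13376 × 0.327 = 8834 + 4374 = 13208
Net migration: 0–14 − 60 → 5288; 15–29 − 550 → 2982
→ [5288, 2982, 11941, 13208]
Period 3:
Births: 2982 × 0.051 = 152 ; 11941 × 0.487 = 5815 → 5967
15–29: 5288 × 0.95 = 5024
30–44: 2982 × 0.958 = 2857
45+: 11941 × 0.913 + 13208 × 0.327 = 10902 + 4319 = 15221
Net migration: 0–14 − 60 → 5907; 15–29 − 550 → 4474
→ [5907, 4474, 2857, 15221]
Total after period 3: 5907 + 4474 + 2857 + 15221 = 28459

28459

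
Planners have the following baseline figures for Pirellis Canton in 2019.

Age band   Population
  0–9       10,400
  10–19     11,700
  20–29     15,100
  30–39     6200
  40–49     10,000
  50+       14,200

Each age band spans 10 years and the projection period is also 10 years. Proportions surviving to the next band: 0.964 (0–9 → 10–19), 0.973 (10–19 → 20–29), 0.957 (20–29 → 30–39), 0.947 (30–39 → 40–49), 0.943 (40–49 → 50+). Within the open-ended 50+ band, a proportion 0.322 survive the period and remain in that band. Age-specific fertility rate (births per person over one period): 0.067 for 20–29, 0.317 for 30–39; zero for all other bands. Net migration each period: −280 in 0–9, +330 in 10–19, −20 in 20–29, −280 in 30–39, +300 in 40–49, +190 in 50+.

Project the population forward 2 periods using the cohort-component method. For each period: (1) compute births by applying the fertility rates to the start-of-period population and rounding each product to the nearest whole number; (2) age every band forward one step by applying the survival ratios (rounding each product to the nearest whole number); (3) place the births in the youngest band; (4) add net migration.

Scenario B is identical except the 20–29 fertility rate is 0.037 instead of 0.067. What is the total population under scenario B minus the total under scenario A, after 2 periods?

— Period 1 —
Births: 15100 × 0.067 = 1012 ; 6200 × 0.317 = 1965 → total 2977
10–19: 10400 × 0.964 = 10026
20–29: 11700 × 0.973 = 11384
30–39: 15100 × 0.957 = 14451
40–49: 6200 × 0.947 = 5871
50+: 10000 × 0.943 + 14200 × 0.322 = 9430 + 4572 = 14002
Net migration: 0–9 − 280 → 2697; 10–19 + 330 → 10356; 20–29 − 20 → 11364; 30–39 − 280 → 14171; 40–49 + 300 → 6171; 50+ + 190 → 14192
Population now: 0–9=2697, 10–19=10356, 20–29=11364, 30–39=14171, 40–49=6171, 50+=14192
— Period 2 —
Births: 11364 × 0.067 = 761 ; 14171 × 0.317 = 4492 → total 5253
10–19: 2697 × 0.964 = 2600
20–29: 10356 × 0.973 = 10076
30–39: 11364 × 0.957 = 10875
40–49: 14171 × 0.947 = 13420
50+: 6171 × 0.943 + 14192 × 0.322 = 5819 + 4570 = 10389
Net migration: 0–9 − 280 → 4973; 10–19 + 330 → 2930; 20–29 − 20 → 10056; 30–39 − 280 → 10595; 40–49 + 300 → 13720; 50+ + 190 → 10579
Population now: 0–9=4973, 10–19=2930, 20–29=10056, 30–39=10595, 40–49=13720, 50+=10579
Scenario A total after 2 periods: 52853
Scenario B projection —
— Period 1 —
Births: 15100 × 0.037 = 559 ; 6200 × 0.317 = 1965 → total 2524
10–19: 10400 × 0.964 = 10026
20–29: 11700 × 0.973 = 11384
30–39: 15100 × 0.957 = 14451
40–49: 6200 × 0.947 = 5871
50+: 10000 × 0.943 + 14200 × 0.322 = 9430 + 4572 = 14002
Net migration: 0–9 − 280 → 2244; 10–19 + 330 → 10356; 20–29 − 20 → 11364; 30–39 − 280 → 14171; 40–49 + 300 → 6171; 50+ + 190 → 14192
Population now: 0–9=2244, 10–19=10356, 20–29=11364, 30–39=14171, 40–49=6171, 50+=14192
— Period 2 —
Births: 11364 × 0.037 = 420 ; 14171 × 0.317 = 4492 → total 4912
10–19: 2244 × 0.964 = 2163
20–29: 10356 × 0.973 = 10076
30–39: 11364 × 0.957 = 10875
40–49: 14171 × 0.947 = 13420
50+: 6171 × 0.943 + 14192 × 0.322 = 5819 + 4570 = 10389
Net migration: 0–9 − 280 → 4632; 10–19 + 330 → 2493; 20–29 − 20 → 10056; 30–39 − 280 → 10595; 40–49 + 300 → 13720; 50+ + 190 → 10579
Population now: 0–9=4632, 10–19=2493, 20–29=10056, 30–39=10595, 40–49=13720, 50+=10579
Scenario B total after 2 periods: 52075
Difference B − A = 52075 − 52853 = -778

-778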